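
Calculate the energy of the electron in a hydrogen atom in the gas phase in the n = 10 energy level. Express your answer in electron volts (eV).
-0.14 eV

The energy levels of a hydrogen-like atom are given by:
E_n = -13.6057 eV / n²

For n = 10:
E_10 = -13.6057 eV / 10²
E_10 = -13.6057 eV / 100
E_10 = -0.14 eV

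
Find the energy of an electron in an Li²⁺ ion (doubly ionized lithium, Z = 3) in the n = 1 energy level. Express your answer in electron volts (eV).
-122.451 eV

The energy levels of a hydrogen-like atom are given by:
E_n = -13.6057 Z² / n² eV  (with Z = 3 for Li²⁺)

For n = 1:
E_1 = -13.6057 × 3² / 1²
E_1 = -13.6057 × 9 / 1
E_1 = -122.451 eV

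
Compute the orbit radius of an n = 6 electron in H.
1.9050 nm (or 19.0504 Å)

The Bohr radius formula is:
r_n = n² a₀ / Z

where a₀ = 0.0529177 nm is the Bohr radius.

For H (Z = 1) at n = 6:
r_6 = 6² × 0.0529177 nm / 1
r_6 = 36 × 0.0529177 nm / 1
r_6 = 1.90504 nm / 1
r_6 = 1.9050 nm

The electron orbits at approximately 1.9050 nm from the nucleus.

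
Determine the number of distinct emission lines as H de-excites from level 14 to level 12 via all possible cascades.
3

The electron can occupy levels n = 12, 13, ..., 14 during de-excitation — that is m = 14 - 12 + 1 = 3 distinct levels.

The number of distinct spectral lines equals the number of ways to choose 2 of these m levels (each pair gives one possible emission transition):

Number of lines = m(m-1)/2 = 3×2/2 = 3

These correspond to all possible transitions between the 3 levels:
14 → 13, 14 → 12, 13 → 12

Each transition produces a photon with a unique energy (and thus wavelength). This count does not depend on Z.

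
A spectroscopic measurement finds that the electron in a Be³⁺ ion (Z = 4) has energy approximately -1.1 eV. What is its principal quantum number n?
n = 14

The exact energy levels follow E_n = -13.6057 Z² / n² eV with Z = 4.

The measured value (-1.1 eV) is reported to only 2 significant figures, so we must test candidate n values and see which one matches to that precision.

Candidate energies:
  n = 12:  E = -13.6057 × 4² / 12² = -1.51174 eV
  n = 13:  E = -13.6057 × 4² / 13² = -1.28811 eV
  n = 14:  E = -13.6057 × 4² / 14² = -1.11067 eV  ← matches
  n = 15:  E = -13.6057 × 4² / 15² = -0.96752 eV
  n = 16:  E = -13.6057 × 4² / 16² = -0.85036 eV

Checking against the measurement of -1.1 eV (2 sig figs), only n = 14 agrees:
E_14 = -1.11067 eV, which rounds to -1.1 eV ✓

Therefore n = 14.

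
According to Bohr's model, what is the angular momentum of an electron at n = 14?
1.4764e-33 J·s (or 14ℏ)

In the Bohr model, angular momentum is quantized:
L = nℏ

where ℏ = h/(2π) = 1.054572e-34 J·s

For n = 14:
L = 14 × 1.054572e-34 J·s
L = 1.4764e-33 J·s

This can also be written as L = 14ℏ.
The angular momentum is an integer multiple of the reduced Planck constant.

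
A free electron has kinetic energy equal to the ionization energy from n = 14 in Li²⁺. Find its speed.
4.69e+05 m/s (or 0.15637% of c)

The binding energy at n = 14 for Li²⁺ is:
E_14 = -13.6057 × 3²/14² = -0.6247515 eV
|E_14| = 0.6247515 eV

Convert to Joules:
KE = 0.6247515 eV × (1.602177 × 10⁻¹⁹ J/eV) = 1.0010e-19 J

Using KE = ½mv²:
v = √(2·KE/m_e)
v = √(2 × 1.0010e-19 J / 9.10938 × 10⁻³¹ kg)
v = 4.69e+05 m/s

This is approximately 0.15637% the speed of light.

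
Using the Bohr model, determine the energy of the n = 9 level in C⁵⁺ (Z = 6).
-6.047 eV

For hydrogen-like ions, the energy levels scale with Z²:
E_n = -13.6057 Z² / n² eV

For C⁵⁺ (Z = 6) at n = 9:
E_9 = -13.6057 × 6² / 9²
E_9 = -13.6057 × 36 / 81
E_9 = -489.8052 / 81
E_9 = -6.047 eV

The energy is 36 times more negative than hydrogen at the same n due to the stronger nuclear charge.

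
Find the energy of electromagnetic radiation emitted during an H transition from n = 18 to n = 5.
0.502235 eV

The energy levels are E_n = -13.6057 eV / n².

Energy at n = 18: E_18 = -13.6057 / 18² = -0.041992901 eV
Energy at n = 5: E_5 = -13.6057 / 5² = -0.544228000 eV

For emission (electron falling to lower state), the photon energy is:
E_photon = E_18 - E_5 = |-0.041992901 - (-0.544228000)|
E_photon = 0.502235 eV

This energy is carried away by the emitted photon.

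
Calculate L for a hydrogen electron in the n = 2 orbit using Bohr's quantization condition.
2.10914e-34 J·s (or 2ℏ)

In the Bohr model, angular momentum is quantized:
L = nℏ

where ℏ = h/(2π) = 1.0545718e-34 J·s

For n = 2:
L = 2 × 1.0545718e-34 J·s
L = 2.10914e-34 J·s

This can also be written as L = 2ℏ.
The angular momentum is an integer multiple of the reduced Planck constant.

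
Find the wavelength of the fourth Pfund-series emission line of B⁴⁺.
131.8080 nm

The lines of a series are numbered from the longest wavelength (smallest ΔE) outward; the fourth line is the transition from n = n_f + 4 to n_f.
The Pfund series has all transitions ending at n_f = 5.

For B⁴⁺ (Z = 5), the fourth line (δ-line) is the jump from n = 9 to n = 5:
E_9 = -13.6057 × 5² / 9² = -4.19929012 eV
E_5 = -13.6057 × 5² / 5² = -13.60570000 eV
ΔE = E_9 - E_5 = 9.40640988 eV

λ = hc/E = 1239.84 eV·nm / 9.40640988 eV
λ = 131.8080 nm

This is the δ-line of the Pfund series in B⁴⁺.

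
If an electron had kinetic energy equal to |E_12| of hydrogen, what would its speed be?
1.8231e+05 m/s (or 0.060811% of c)

The binding energy at n = 12 for hydrogen is:
E_12 = -13.6057/12² = -0.094484028 eV
|E_12| = 0.094484028 eV

Convert to Joules:
KE = 0.094484028 eV × (1.602177 × 10⁻¹⁹ J/eV) = 1.513801e-20 J

Using KE = ½mv²:
v = √(2·KE/m_e)
v = √(2 × 1.513801e-20 J / 9.10938 × 10⁻³¹ kg)
v = 1.8231e+05 m/s

This is approximately 0.060811% the speed of light.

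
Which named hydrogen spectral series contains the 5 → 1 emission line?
Lyman series

The spectral series in hydrogen are named based on the final (lower) energy level:
- Lyman series: n_final = 1 (ultraviolet)
- Balmer series: n_final = 2 (visible/near-UV)
- Paschen series: n_final = 3 (infrared)
- Brackett series: n_final = 4 (infrared)
- Pfund series: n_final = 5 (far infrared)

Since this transition ends at n = 1, it belongs to the Lyman series.

For reference, this 5 → 1 line has photon energy
ΔE = 13.6057 eV × (1/1² - 1/5²) = 13.06147 eV,
corresponding to wavelength λ = hc/ΔE = 1239.84 eV·nm / 13.06147 eV = 94.923 nm in the ultraviolet region.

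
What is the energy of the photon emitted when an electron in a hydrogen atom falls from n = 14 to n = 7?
0.2083 eV

The energy levels are E_n = -13.6057 eV / n².

Energy at n = 14: E_14 = -13.6057 / 14² = -0.0694168 eV
Energy at n = 7: E_7 = -13.6057 / 7² = -0.2776673 eV

For emission (electron falling to lower state), the photon energy is:
E_photon = E_14 - E_7 = |-0.0694168 - (-0.2776673)|
E_photon = 0.2083 eV

This energy is carried away by the emitted photon.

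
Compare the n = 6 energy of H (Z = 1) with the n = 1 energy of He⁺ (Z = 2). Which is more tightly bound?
He⁺ at n = 1 (E = -54.4228 eV)

Using E_n = -13.6057 Z² / n² eV:

H (Z = 1) at n = 6:
E = -13.6057 × 1² / 6² = -13.6057 × 1 / 36 = -0.3779361 eV

He⁺ (Z = 2) at n = 1:
E = -13.6057 × 2² / 1² = -13.6057 × 4 / 1 = -54.4228000 eV

Since -54.4228000 eV < -0.3779361 eV,
He⁺ at n = 1 is more tightly bound (requires more energy to ionize).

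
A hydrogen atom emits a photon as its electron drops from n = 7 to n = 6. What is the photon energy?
0.100269 eV

The energy levels are E_n = -13.6057 eV / n².

Energy at n = 7: E_7 = -13.6057 / 7² = -0.277667347 eV
Energy at n = 6: E_6 = -13.6057 / 6² = -0.377936111 eV

For emission (electron falling to lower state), the photon energy is:
E_photon = E_7 - E_6 = |-0.277667347 - (-0.377936111)|
E_photon = 0.100269 eV

This energy is carried away by the emitted photon.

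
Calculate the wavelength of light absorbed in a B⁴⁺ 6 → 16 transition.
152.695 nm

First, find the transition energy using E_n = -13.6057 Z² / n² eV:
E_6 = -13.6057 × 5² / 6² = -9.4484028 eV
E_16 = -13.6057 × 5² / 16² = -1.3286816 eV

Photon energy: |ΔE| = |E_16 - E_6| = 8.1197212 eV

Convert to wavelength using E = hc/λ with hc = 1239.84 eV·nm:
λ = hc/E = 1239.84 eV·nm / 8.1197212 eV
λ = 152.695 nm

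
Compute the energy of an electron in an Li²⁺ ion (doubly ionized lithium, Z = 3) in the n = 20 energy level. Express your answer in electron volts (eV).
-0.30613 eV

The energy levels of a hydrogen-like atom are given by:
E_n = -13.6057 Z² / n² eV  (with Z = 3 for Li²⁺)

For n = 20:
E_20 = -13.6057 × 3² / 20²
E_20 = -13.6057 × 9 / 400
E_20 = -0.30613 eV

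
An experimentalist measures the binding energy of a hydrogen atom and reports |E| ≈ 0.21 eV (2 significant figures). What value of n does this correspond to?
n = 8

The exact energy levels follow E_n = -13.6057 eV / n².

The measured value (-0.21 eV) is reported to only 2 significant figures, so we must test candidate n values and see which one matches to that precision.

Candidate energies:
  n = 6:  E = -13.6057/6² = -0.37794 eV
  n = 7:  E = -13.6057/7² = -0.27767 eV
  n = 8:  E = -13.6057/8² = -0.21259 eV  ← matches
  n = 9:  E = -13.6057/9² = -0.16797 eV
  n = 10:  E = -13.6057/10² = -0.13606 eV

Checking against the measurement of -0.21 eV (2 sig figs), only n = 8 agrees:
E_8 = -0.21259 eV, which rounds to -0.21 eV ✓

Therefore n = 8.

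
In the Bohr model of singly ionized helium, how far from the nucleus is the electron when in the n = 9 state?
2.143168 nm (or 21.431677 Å)

The Bohr radius formula is:
r_n = n² a₀ / Z

where a₀ = 0.052917721 nm is the Bohr radius.

For He⁺ (Z = 2) at n = 9:
r_9 = 9² × 0.052917721 nm / 2
r_9 = 81 × 0.052917721 nm / 2
r_9 = 4.2863354 nm / 2
r_9 = 2.143168 nm

The electron orbits at approximately 2.143168 nm from the nucleus.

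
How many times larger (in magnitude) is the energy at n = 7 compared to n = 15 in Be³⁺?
4.59

Using E_n = -13.6057 Z² / n² eV with Z = 4:

E_7 = -13.6057 × 4² / 7² = -217.6912 / 49 = -4.44267755 eV
E_15 = -13.6057 × 4² / 15² = -217.6912 / 225 = -0.96751644 eV

The ratio is:
E_7/E_15 = (-4.44267755) / (-0.96751644)
E_7/E_15 = (-217.6912/49) / (-217.6912/225)
E_7/E_15 = 225/49
E_7/E_15 = 4.59
(Note: the Z² factors cancel in the ratio.)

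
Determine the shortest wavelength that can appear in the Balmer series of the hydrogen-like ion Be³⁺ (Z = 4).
22.782 nm

The series limit corresponds to the transition from n = ∞ to n = 2.
This is the highest energy (shortest wavelength) transition in the Balmer series.

E_∞ = 0 eV
E_2 = -13.6057 × 4² / 2² = -54.42280 eV

Energy at series limit:
ΔE = E_∞ - E_2 = 0 - (-54.42280) = 54.42280 eV
λ = hc/E = 1239.84 eV·nm / 54.42280 eV = 22.782 nm

This energy equals the ionization energy from the n = 2 state of Be³⁺.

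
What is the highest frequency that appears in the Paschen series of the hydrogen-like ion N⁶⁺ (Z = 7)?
1.791e+16 Hz

The series limit corresponds to the transition from n = ∞ to n = 3.
This is the highest energy (shortest wavelength) transition in the Paschen series.

E_∞ = 0 eV
E_3 = -13.6057 × 7² / 3² = -74.0754778 eV

Energy at series limit:
ΔE = E_∞ - E_3 = 0 - (-74.0754778) = 74.0754778 eV
E = 74.0754778 eV × (1.602177 × 10⁻¹⁹ J/eV) = 1.18682e-17 J
f = E/h = 1.18682e-17 J / (6.62607 × 10⁻³⁴ J·s) = 1.791e+16 Hz

This energy equals the ionization energy from the n = 3 state of N⁶⁺.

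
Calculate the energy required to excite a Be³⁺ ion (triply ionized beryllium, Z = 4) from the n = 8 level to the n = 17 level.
2.65 eV

The energy levels of a hydrogen-like atom are E_n = -13.6057 Z² eV / n².

Energy at n = 8: E_8 = -13.6057 × 4² / 8² = -3.40143 eV
Energy at n = 17: E_17 = -13.6057 × 4² / 17² = -0.75326 eV

The excitation energy is the difference:
ΔE = E_17 - E_8
ΔE = -0.75326 - (-3.40143)
ΔE = 2.65 eV

Since this is positive, energy must be absorbed (photon absorption).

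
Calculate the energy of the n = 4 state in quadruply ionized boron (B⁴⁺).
-21.26 eV

For hydrogen-like ions, the energy levels scale with Z²:
E_n = -13.6057 Z² / n² eV

For B⁴⁺ (Z = 5) at n = 4:
E_4 = -13.6057 × 5² / 4²
E_4 = -13.6057 × 25 / 16
E_4 = -340.1425 / 16
E_4 = -21.26 eV

The energy is 25 times more negative than hydrogen at the same n due to the stronger nuclear charge.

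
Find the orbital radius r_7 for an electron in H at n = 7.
2.5930 nm (or 25.9297 Å)

The Bohr radius formula is:
r_n = n² a₀ / Z

where a₀ = 0.0529177 nm is the Bohr radius.

For H (Z = 1) at n = 7:
r_7 = 7² × 0.0529177 nm / 1
r_7 = 49 × 0.0529177 nm / 1
r_7 = 2.59297 nm / 1
r_7 = 2.5930 nm

The electron orbits at approximately 2.5930 nm from the nucleus.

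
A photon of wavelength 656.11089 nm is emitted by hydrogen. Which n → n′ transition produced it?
n = 3 → n = 2

First, find the photon energy from the wavelength (hc = 1239.84 eV·nm):
E = hc/λ = 1239.84 eV·nm / 656.11089 nm = 1.8896806 eV

The energy levels of hydrogen satisfy E_n = -13.6057 / n² eV, so an emission n_i → n_f releases
ΔE = 13.6057 × (1/n_f² − 1/n_i²) eV.

Setting ΔE equal to the photon energy:
1/n_f² − 1/n_i² = 1.8896806 / 13.6057 = 0.13888889

Since 1/n_i² must be positive, we need 1/n_f² > 0.13888889, i.e. n_f ≤ 2. For each allowed n_f, solve n_i = (1/n_f² − 0.13888889)^(−1/2) and check whether it is a whole number:
  n_f = 1: 1/n_i² = 1.00000000 − 0.13888889 = 0.86111111 → n_i = 1.078  (not an integer) ✗
  n_f = 2: 1/n_i² = 0.25000000 − 0.13888889 = 0.11111111 → n_i = 3.000  → integer, n_i = 3 ✓

Only n_f = 2 gives an integer upper level, n_i = 3.

The transition is from n = 3 to n = 2 (emission).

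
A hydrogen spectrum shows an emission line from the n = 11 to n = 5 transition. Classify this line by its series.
Pfund series

The spectral series in hydrogen are named based on the final (lower) energy level:
- Lyman series: n_final = 1 (ultraviolet)
- Balmer series: n_final = 2 (visible/near-UV)
- Paschen series: n_final = 3 (infrared)
- Brackett series: n_final = 4 (infrared)
- Pfund series: n_final = 5 (far infrared)

Since this transition ends at n = 5, it belongs to the Pfund series.

For reference, this 11 → 5 line has photon energy
ΔE = 13.6057 eV × (1/5² - 1/11²) = 0.43178419835 eV,
corresponding to wavelength λ = hc/ΔE = 1239.84 eV·nm / 0.43178419835 eV = 2871.43440 nm in the far infrared region.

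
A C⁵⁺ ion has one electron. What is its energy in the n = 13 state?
-2.8983 eV

For hydrogen-like ions, the energy levels scale with Z²:
E_n = -13.6057 Z² / n² eV

For C⁵⁺ (Z = 6) at n = 13:
E_13 = -13.6057 × 6² / 13²
E_13 = -13.6057 × 36 / 169
E_13 = -489.8052 / 169
E_13 = -2.8983 eV

The energy is 36 times more negative than hydrogen at the same n due to the stronger nuclear charge.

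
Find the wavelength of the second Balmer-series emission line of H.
486.00807 nm

The lines of a series are numbered from the longest wavelength (smallest ΔE) outward; the second line is the transition from n = n_f + 2 to n_f.
The Balmer series has all transitions ending at n_f = 2.

For H, the second line (β-line) is the jump from n = 4 to n = 2:
E_4 = -13.6057 / 4² = -0.850356250 eV
E_2 = -13.6057 / 2² = -3.401425000 eV
ΔE = E_4 - E_2 = 2.551068750 eV

λ = hc/E = 1239.84 eV·nm / 2.551068750 eV
λ = 486.00807 nm

This is the β-line of the Balmer series in H.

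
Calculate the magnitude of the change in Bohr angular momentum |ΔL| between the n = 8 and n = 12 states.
4.218e-34 J·s (or 4ℏ)

In the Bohr model, L_n = nℏ where ℏ = 1.05457e-34 J·s.

L_12 = 12ℏ = 1.26548e-33 J·s
L_8 = 8ℏ = 8.43656e-34 J·s

ΔL = L_12 - L_8 = (12 - 8)ℏ = 4ℏ
ΔL = 4 × 1.05457e-34 J·s = 4.218e-34 J·s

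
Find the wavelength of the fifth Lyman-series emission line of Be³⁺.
5.858 nm

The lines of a series are numbered from the longest wavelength (smallest ΔE) outward; the fifth line is the transition from n = n_f + 5 to n_f.
The Lyman series has all transitions ending at n_f = 1.

For Be³⁺ (Z = 4), the fifth line (ε-line) is the jump from n = 6 to n = 1:
E_6 = -13.6057 × 4² / 6² = -6.04698 eV
E_1 = -13.6057 × 4² / 1² = -217.69120 eV
ΔE = E_6 - E_1 = 211.64422 eV

λ = hc/E = 1239.84 eV·nm / 211.64422 eV
λ = 5.858 nm

This is the ε-line of the Lyman series in Be³⁺.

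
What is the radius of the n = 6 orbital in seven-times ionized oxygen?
0.2381 nm (or 2.3813 Å)

The Bohr radius formula is:
r_n = n² a₀ / Z

where a₀ = 0.0529177 nm is the Bohr radius.

For O⁷⁺ (Z = 8) at n = 6:
r_6 = 6² × 0.0529177 nm / 8
r_6 = 36 × 0.0529177 nm / 8
r_6 = 1.90504 nm / 8
r_6 = 0.2381 nm

The electron orbits at approximately 0.2381 nm from the nucleus.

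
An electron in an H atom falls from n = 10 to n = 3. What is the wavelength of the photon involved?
901.251229 nm

First, find the transition energy using E_n = -13.6057 / n² eV:
E_10 = -13.6057 / 10² = -0.1360570000 eV
E_3 = -13.6057 / 3² = -1.5117444444 eV

Photon energy: |ΔE| = |E_3 - E_10| = 1.3756874444 eV

Convert to wavelength using E = hc/λ with hc = 1239.84 eV·nm:
λ = hc/E = 1239.84 eV·nm / 1.3756874444 eV
λ = 901.251229 nm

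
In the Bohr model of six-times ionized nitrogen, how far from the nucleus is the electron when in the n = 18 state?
2.4493 nm (or 24.4933 Å)

The Bohr radius formula is:
r_n = n² a₀ / Z

where a₀ = 0.0529177 nm is the Bohr radius.

For N⁶⁺ (Z = 7) at n = 18:
r_18 = 18² × 0.0529177 nm / 7
r_18 = 324 × 0.0529177 nm / 7
r_18 = 17.14533 nm / 7
r_18 = 2.4493 nm

The electron orbits at approximately 2.4493 nm from the nucleus.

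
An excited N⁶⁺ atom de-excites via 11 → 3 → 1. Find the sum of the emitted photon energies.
661.169554 eV

The energy levels of N⁶⁺ are E_n = -13.6057 × 7² / n² eV.

First transition (11 → 3):
ΔE₁ = |E_3 - E_11|
ΔE₁ = |-74.075477777778 - (-5.509746280992)| = 68.565731497 eV

Second transition (3 → 1):
ΔE₂ = |E_1 - E_3|
ΔE₂ = |-666.679300000000 - (-74.075477777778)| = 592.603822222 eV

Total energy released:
E_total = ΔE₁ + ΔE₂ = 68.565731497 + 592.603822222 = 661.169554 eV

Note: This equals the direct transition 11 → 1: 661.169554 eV ✓
Energy is conserved regardless of the path taken.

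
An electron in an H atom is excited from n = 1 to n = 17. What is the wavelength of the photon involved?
91.44292 nm

First, find the transition energy using E_n = -13.6057 / n² eV:
E_1 = -13.6057 / 1² = -13.6057000 eV
E_17 = -13.6057 / 17² = -0.0470785 eV

Photon energy: |ΔE| = |E_17 - E_1| = 13.5586215 eV

Convert to wavelength using E = hc/λ with hc = 1239.84 eV·nm:
λ = hc/E = 1239.84 eV·nm / 13.5586215 eV
λ = 91.44292 nm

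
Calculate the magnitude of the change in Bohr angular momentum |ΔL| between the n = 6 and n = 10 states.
4.2183e-34 J·s (or 4ℏ)

In the Bohr model, L_n = nℏ where ℏ = 1.054572e-34 J·s.

L_10 = 10ℏ = 1.054572e-33 J·s
L_6 = 6ℏ = 6.327432e-34 J·s

ΔL = L_10 - L_6 = (10 - 6)ℏ = 4ℏ
ΔL = 4 × 1.054572e-34 J·s = 4.2183e-34 J·s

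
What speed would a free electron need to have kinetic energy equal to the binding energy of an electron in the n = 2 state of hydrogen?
1.09e+06 m/s (or 0.365% of c)

The binding energy at n = 2 for hydrogen is:
E_2 = -13.6057/2² = -3.40143 eV
|E_2| = 3.40143 eV

Convert to Joules:
KE = 3.40143 eV × (1.602177 × 10⁻¹⁹ J/eV) = 5.4497e-19 J

Using KE = ½mv²:
v = √(2·KE/m_e)
v = √(2 × 5.4497e-19 J / 9.10938 × 10⁻³¹ kg)
v = 1.09e+06 m/s

This is approximately 0.365% the speed of light.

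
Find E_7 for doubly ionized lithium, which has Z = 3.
-2.499 eV

For hydrogen-like ions, the energy levels scale with Z²:
E_n = -13.6057 Z² / n² eV

For Li²⁺ (Z = 3) at n = 7:
E_7 = -13.6057 × 3² / 7²
E_7 = -13.6057 × 9 / 49
E_7 = -122.4513 / 49
E_7 = -2.499 eV

The energy is 9 times more negative than hydrogen at the same n due to the stronger nuclear charge.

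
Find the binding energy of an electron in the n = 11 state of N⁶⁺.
5.51 eV

The ionization energy is the energy needed to remove the electron completely (n → ∞).

For a hydrogen-like ion with Z = 7, E_n = -13.6057 Z² / n² eV.

At n = 11: E_11 = -13.6057 × 7² / 11² = -5.50975 eV
At n = ∞: E_∞ = 0 eV

Ionization energy = E_∞ - E_11 = 0 - (-5.50975) = 5.50975 eV
Ionization energy ≈ 5.51 eV

This is also called the binding energy of the electron in state n = 11.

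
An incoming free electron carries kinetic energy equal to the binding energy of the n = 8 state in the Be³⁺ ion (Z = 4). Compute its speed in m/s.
1.0938e+06 m/s (or 0.364868% of c)

The binding energy at n = 8 for Be³⁺ is:
E_8 = -13.6057 × 4²/8² = -3.40142500 eV
|E_8| = 3.40142500 eV

Convert to Joules:
KE = 3.40142500 eV × (1.602177 × 10⁻¹⁹ J/eV) = 5.449685e-19 J

Using KE = ½mv²:
v = √(2·KE/m_e)
v = √(2 × 5.449685e-19 J / 9.10938 × 10⁻³¹ kg)
v = 1.0938e+06 m/s

This is approximately 0.364868% the speed of light.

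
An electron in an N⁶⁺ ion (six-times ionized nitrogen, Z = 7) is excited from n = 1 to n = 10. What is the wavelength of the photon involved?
1.8785 nm

First, find the transition energy using E_n = -13.6057 Z² / n² eV:
E_1 = -13.6057 × 7² / 1² = -666.679300 eV
E_10 = -13.6057 × 7² / 10² = -6.666793 eV

Photon energy: |ΔE| = |E_10 - E_1| = 660.012507 eV

Convert to wavelength using E = hc/λ with hc = 1239.84 eV·nm:
λ = hc/E = 1239.84 eV·nm / 660.012507 eV
λ = 1.8785 nm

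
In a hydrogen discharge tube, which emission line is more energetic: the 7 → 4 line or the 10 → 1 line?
10 → 1

Calculate the energy for each transition:

Transition 7 → 4:
ΔE₁ = |E_4 - E_7| = |-13.6057/4² - (-13.6057/7²)|
ΔE₁ = |-0.85035625 - (-0.27766735)| = 0.57269 eV

Transition 10 → 1:
ΔE₂ = |E_1 - E_10| = |-13.6057/1² - (-13.6057/10²)|
ΔE₂ = |-13.60570000 - (-0.13605700)| = 13.46964 eV

Since 13.46964 eV > 0.57269 eV, the transition 10 → 1 emits the more energetic photon.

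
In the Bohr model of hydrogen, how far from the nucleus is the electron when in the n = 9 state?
4.2863 nm (or 42.8633 Å)

The Bohr radius formula is:
r_n = n² a₀ / Z

where a₀ = 0.0529177 nm is the Bohr radius.

For H (Z = 1) at n = 9:
r_9 = 9² × 0.0529177 nm / 1
r_9 = 81 × 0.0529177 nm / 1
r_9 = 4.28633 nm / 1
r_9 = 4.2863 nm

The electron orbits at approximately 4.2863 nm from the nucleus.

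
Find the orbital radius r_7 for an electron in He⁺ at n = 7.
1.2965 nm (or 12.9649 Å)

The Bohr radius formula is:
r_n = n² a₀ / Z

where a₀ = 0.0529177 nm is the Bohr radius.

For He⁺ (Z = 2) at n = 7:
r_7 = 7² × 0.0529177 nm / 2
r_7 = 49 × 0.0529177 nm / 2
r_7 = 2.59297 nm / 2
r_7 = 1.2965 nm

The electron orbits at approximately 1.2965 nm from the nucleus.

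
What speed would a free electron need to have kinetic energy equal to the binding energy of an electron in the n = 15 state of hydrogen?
1.458e+05 m/s (or 0.049% of c)

The binding energy at n = 15 for hydrogen is:
E_15 = -13.6057/15² = -0.06046978 eV
|E_15| = 0.06046978 eV

Convert to Joules:
KE = 0.06046978 eV × (1.602177 × 10⁻¹⁹ J/eV) = 9.68833e-21 J

Using KE = ½mv²:
v = √(2·KE/m_e)
v = √(2 × 9.68833e-21 J / 9.10938 × 10⁻³¹ kg)
v = 1.458e+05 m/s

This is approximately 0.049% the speed of light.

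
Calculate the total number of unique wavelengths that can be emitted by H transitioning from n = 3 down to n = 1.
3

The electron can occupy levels n = 1, 2, ..., 3 during de-excitation — that is m = 3 - 1 + 1 = 3 distinct levels.

The number of distinct spectral lines equals the number of ways to choose 2 of these m levels (each pair gives one possible emission transition):

Number of lines = m(m-1)/2 = 3×2/2 = 3

These correspond to all possible transitions between the 3 levels:
3 → 2, 3 → 1, 2 → 1

Each transition produces a photon with a unique energy (and thus wavelength). This count does not depend on Z.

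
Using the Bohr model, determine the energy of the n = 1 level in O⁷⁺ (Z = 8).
-870.76 eV

For hydrogen-like ions, the energy levels scale with Z²:
E_n = -13.6057 Z² / n² eV

For O⁷⁺ (Z = 8) at n = 1:
E_1 = -13.6057 × 8² / 1²
E_1 = -13.6057 × 64 / 1
E_1 = -870.7648 / 1
E_1 = -870.76 eV

The energy is 64 times more negative than hydrogen at the same n due to the stronger nuclear charge.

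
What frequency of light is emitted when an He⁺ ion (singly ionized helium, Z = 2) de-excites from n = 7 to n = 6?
9.69795e+13 Hz

First, find the transition energy:
E_7 = -13.6057 × 2² / 7² = -1.110669388 eV
E_6 = -13.6057 × 2² / 6² = -1.511744444 eV
|ΔE| = |E_6 - E_7| = 0.401075056 eV

Convert to Joules: E = 0.401075056 eV × (1.602177 × 10⁻¹⁹ J/eV) = 6.4259323e-20 J

Using E = hf:
f = E/h = 6.4259323e-20 J / (6.62607 × 10⁻³⁴ J·s)
f = 9.69795e+13 Hz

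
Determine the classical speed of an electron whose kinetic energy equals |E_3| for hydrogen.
7.29e+05 m/s (or 0.243% of c)

The binding energy at n = 3 for hydrogen is:
E_3 = -13.6057/3² = -1.51174 eV
|E_3| = 1.51174 eV

Convert to Joules:
KE = 1.51174 eV × (1.602177 × 10⁻¹⁹ J/eV) = 2.4221e-19 J

Using KE = ½mv²:
v = √(2·KE/m_e)
v = √(2 × 2.4221e-19 J / 9.10938 × 10⁻³¹ kg)
v = 7.29e+05 m/s

This is approximately 0.243% the speed of light.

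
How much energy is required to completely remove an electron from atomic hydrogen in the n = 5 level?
0.54423 eV

The ionization energy is the energy needed to remove the electron completely (n → ∞).

For hydrogen, E_n = -13.6057 eV / n².

At n = 5: E_5 = -13.6057 / 5² = -0.54422800 eV
At n = ∞: E_∞ = 0 eV

Ionization energy = E_∞ - E_5 = 0 - (-0.54422800) = 0.54422800 eV
Ionization energy ≈ 0.54423 eV

This is also called the binding energy of the electron in state n = 5.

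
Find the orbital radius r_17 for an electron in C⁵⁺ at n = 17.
2.5489 nm (or 25.4887 Å)

The Bohr radius formula is:
r_n = n² a₀ / Z

where a₀ = 0.0529177 nm is the Bohr radius.

For C⁵⁺ (Z = 6) at n = 17:
r_17 = 17² × 0.0529177 nm / 6
r_17 = 289 × 0.0529177 nm / 6
r_17 = 15.29322 nm / 6
r_17 = 2.5489 nm

The electron orbits at approximately 2.5489 nm from the nucleus.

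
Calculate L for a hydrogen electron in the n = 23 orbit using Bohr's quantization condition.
2.42552e-33 J·s (or 23ℏ)

In the Bohr model, angular momentum is quantized:
L = nℏ

where ℏ = h/(2π) = 1.0545718e-34 J·s

For n = 23:
L = 23 × 1.0545718e-34 J·s
L = 2.42552e-33 J·s

This can also be written as L = 23ℏ.
The angular momentum is an integer multiple of the reduced Planck constant.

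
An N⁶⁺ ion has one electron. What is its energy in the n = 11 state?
-5.5097 eV

For hydrogen-like ions, the energy levels scale with Z²:
E_n = -13.6057 Z² / n² eV

For N⁶⁺ (Z = 7) at n = 11:
E_11 = -13.6057 × 7² / 11²
E_11 = -13.6057 × 49 / 121
E_11 = -666.6793 / 121
E_11 = -5.5097 eV

The energy is 49 times more negative than hydrogen at the same n due to the stronger nuclear charge.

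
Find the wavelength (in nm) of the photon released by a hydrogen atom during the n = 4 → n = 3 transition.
1874.60256 nm

First, find the transition energy using E_n = -13.6057 / n² eV:
E_4 = -13.6057 / 4² = -0.85035625000 eV
E_3 = -13.6057 / 3² = -1.51174444444 eV

Photon energy: |ΔE| = |E_3 - E_4| = 0.66138819444 eV

Convert to wavelength using E = hc/λ with hc = 1239.84 eV·nm:
λ = hc/E = 1239.84 eV·nm / 0.66138819444 eV
λ = 1874.60256 nm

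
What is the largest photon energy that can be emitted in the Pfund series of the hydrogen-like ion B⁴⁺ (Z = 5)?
13.606 eV

The series limit corresponds to the transition from n = ∞ to n = 5.
This is the highest energy (shortest wavelength) transition in the Pfund series.

E_∞ = 0 eV
E_5 = -13.6057 × 5² / 5² = -13.606 eV

Energy at series limit:
ΔE = E_∞ - E_5 = 0 - (-13.606) = 13.606 eV

This energy equals the ionization energy from the n = 5 state of B⁴⁺.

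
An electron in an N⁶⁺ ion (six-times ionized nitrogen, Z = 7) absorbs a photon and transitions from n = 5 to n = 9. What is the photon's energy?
18.44 eV

The energy levels of a hydrogen-like atom are E_n = -13.6057 Z² eV / n².

Energy at n = 5: E_5 = -13.6057 × 7² / 5² = -26.66717 eV
Energy at n = 9: E_9 = -13.6057 × 7² / 9² = -8.23061 eV

The excitation energy is the difference:
ΔE = E_9 - E_5
ΔE = -8.23061 - (-26.66717)
ΔE = 18.44 eV

Since this is positive, energy must be absorbed (photon absorption).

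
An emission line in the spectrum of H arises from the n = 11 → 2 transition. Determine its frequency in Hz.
7.9527e+14 Hz

First, find the transition energy:
E_11 = -13.6057 / 11² = -0.11244380 eV
E_2 = -13.6057 / 2² = -3.40142500 eV
|ΔE| = |E_2 - E_11| = 3.28898120 eV

Convert to Joules: E = 3.28898120 eV × (1.602177 × 10⁻¹⁹ J/eV) = 5.269530e-19 J

Using E = hf:
f = E/h = 5.269530e-19 J / (6.62607 × 10⁻³⁴ J·s)
f = 7.9527e+14 Hz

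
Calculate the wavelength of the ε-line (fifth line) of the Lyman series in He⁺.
23.43 nm

The lines of a series are numbered from the longest wavelength (smallest ΔE) outward; the fifth line is the transition from n = n_f + 5 to n_f.
The Lyman series has all transitions ending at n_f = 1.

For He⁺ (Z = 2), the fifth line (ε-line) is the jump from n = 6 to n = 1:
E_6 = -13.6057 × 2² / 6² = -1.5117 eV
E_1 = -13.6057 × 2² / 1² = -54.4228 eV
ΔE = E_6 - E_1 = 52.9111 eV

λ = hc/E = 1239.84 eV·nm / 52.9111 eV
λ = 23.43 nm

This is the ε-line of the Lyman series in He⁺.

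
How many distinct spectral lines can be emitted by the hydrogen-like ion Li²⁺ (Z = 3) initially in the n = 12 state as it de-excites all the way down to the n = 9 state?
6

The electron can occupy levels n = 9, 10, ..., 12 during de-excitation — that is m = 12 - 9 + 1 = 4 distinct levels.

The number of distinct spectral lines equals the number of ways to choose 2 of these m levels (each pair gives one possible emission transition):

Number of lines = m(m-1)/2 = 4×3/2 = 6

These correspond to all possible transitions between the 4 levels:
12 → 11, 12 → 10, 12 → 9, 11 → 10, 11 → 9, 10 → 9

Each transition produces a photon with a unique energy (and thus wavelength). This count does not depend on Z.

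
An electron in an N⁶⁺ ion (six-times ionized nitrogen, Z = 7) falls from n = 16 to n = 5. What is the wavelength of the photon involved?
51.52 nm

First, find the transition energy using E_n = -13.6057 Z² / n² eV:
E_16 = -13.6057 × 7² / 16² = -2.6042 eV
E_5 = -13.6057 × 7² / 5² = -26.6672 eV

Photon energy: |ΔE| = |E_5 - E_16| = 24.0630 eV

Convert to wavelength using E = hc/λ with hc = 1239.84 eV·nm:
λ = hc/E = 1239.84 eV·nm / 24.0630 eV
λ = 51.52 nm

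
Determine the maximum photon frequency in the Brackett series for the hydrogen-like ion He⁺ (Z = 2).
8.225e+14 Hz

The series limit corresponds to the transition from n = ∞ to n = 4.
This is the highest energy (shortest wavelength) transition in the Brackett series.

E_∞ = 0 eV
E_4 = -13.6057 × 2² / 4² = -3.4014250 eV

Energy at series limit:
ΔE = E_∞ - E_4 = 0 - (-3.4014250) = 3.4014250 eV
E = 3.4014250 eV × (1.602177 × 10⁻¹⁹ J/eV) = 5.44968e-19 J
f = E/h = 5.44968e-19 J / (6.62607 × 10⁻³⁴ J·s) = 8.225e+14 Hz

This energy equals the ionization energy from the n = 4 state of He⁺.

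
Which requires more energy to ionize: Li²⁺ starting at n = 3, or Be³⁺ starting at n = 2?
Be³⁺ at n = 2 (E = -54.42280 eV)

Using E_n = -13.6057 Z² / n² eV:

Li²⁺ (Z = 3) at n = 3:
E = -13.6057 × 3² / 3² = -13.6057 × 9 / 9 = -13.60570000 eV

Be³⁺ (Z = 4) at n = 2:
E = -13.6057 × 4² / 2² = -13.6057 × 16 / 4 = -54.42280000 eV

Since -54.42280000 eV < -13.60570000 eV,
Be³⁺ at n = 2 is more tightly bound (requires more energy to ionize).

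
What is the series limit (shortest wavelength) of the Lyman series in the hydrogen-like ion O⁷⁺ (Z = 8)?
1.42 nm

The series limit corresponds to the transition from n = ∞ to n = 1.
This is the highest energy (shortest wavelength) transition in the Lyman series.

E_∞ = 0 eV
E_1 = -13.6057 × 8² / 1² = -870.7648 eV

Energy at series limit:
ΔE = E_∞ - E_1 = 0 - (-870.7648) = 870.7648 eV
λ = hc/E = 1239.84 eV·nm / 870.7648 eV = 1.42 nm

This energy equals the ionization energy from the n = 1 state of O⁷⁺.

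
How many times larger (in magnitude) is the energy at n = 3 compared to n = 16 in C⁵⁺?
28.4444

Using E_n = -13.6057 Z² / n² eV with Z = 6:

E_3 = -13.6057 × 6² / 3² = -489.8052 / 9 = -54.4228000000 eV
E_16 = -13.6057 × 6² / 16² = -489.8052 / 256 = -1.9133015625 eV

The ratio is:
E_3/E_16 = (-54.4228000000) / (-1.9133015625)
E_3/E_16 = (-489.8052/9) / (-489.8052/256)
E_3/E_16 = 256/9
E_3/E_16 = 28.4444
(Note: the Z² factors cancel in the ratio.)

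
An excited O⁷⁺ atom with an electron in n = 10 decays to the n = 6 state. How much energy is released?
15.4803 eV

The energy levels are E_n = -13.6057 Z² eV / n².

Energy at n = 10: E_10 = -13.6057 × 8² / 10² = -8.7076480 eV
Energy at n = 6: E_6 = -13.6057 × 8² / 6² = -24.1879111 eV

For emission (electron falling to lower state), the photon energy is:
E_photon = E_10 - E_6 = |-8.7076480 - (-24.1879111)|
E_photon = 15.4803 eV

This energy is carried away by the emitted photon.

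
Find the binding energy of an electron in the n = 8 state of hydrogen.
0.21259 eV

The ionization energy is the energy needed to remove the electron completely (n → ∞).

For hydrogen, E_n = -13.6057 eV / n².

At n = 8: E_8 = -13.6057 / 8² = -0.21258906 eV
At n = ∞: E_∞ = 0 eV

Ionization energy = E_∞ - E_8 = 0 - (-0.21258906) = 0.21258906 eV
Ionization energy ≈ 0.21259 eV

This is also called the binding energy of the electron in state n = 8.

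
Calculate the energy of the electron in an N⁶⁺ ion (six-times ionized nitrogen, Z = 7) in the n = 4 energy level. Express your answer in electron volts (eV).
-41.66746 eV

The energy levels of a hydrogen-like atom are given by:
E_n = -13.6057 Z² / n² eV  (with Z = 7 for N⁶⁺)

For n = 4:
E_4 = -13.6057 × 7² / 4²
E_4 = -13.6057 × 49 / 16
E_4 = -41.66746 eV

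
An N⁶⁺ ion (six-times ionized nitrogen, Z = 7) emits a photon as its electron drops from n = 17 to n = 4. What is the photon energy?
39.361 eV

The energy levels are E_n = -13.6057 Z² eV / n².

Energy at n = 17: E_17 = -13.6057 × 7² / 17² = -2.306849 eV
Energy at n = 4: E_4 = -13.6057 × 7² / 4² = -41.667456 eV

For emission (electron falling to lower state), the photon energy is:
E_photon = E_17 - E_4 = |-2.306849 - (-41.667456)|
E_photon = 39.361 eV

This energy is carried away by the emitted photon.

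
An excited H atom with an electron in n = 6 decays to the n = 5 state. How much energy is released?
0.166 eV

The energy levels are E_n = -13.6057 eV / n².

Energy at n = 6: E_6 = -13.6057 / 6² = -0.377936 eV
Energy at n = 5: E_5 = -13.6057 / 5² = -0.544228 eV

For emission (electron falling to lower state), the photon energy is:
E_photon = E_6 - E_5 = |-0.377936 - (-0.544228)|
E_photon = 0.166 eV

This energy is carried away by the emitted photon.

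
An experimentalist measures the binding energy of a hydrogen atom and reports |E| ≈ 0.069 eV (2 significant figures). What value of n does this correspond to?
n = 14

The exact energy levels follow E_n = -13.6057 eV / n².

The measured value (-0.069 eV) is reported to only 2 significant figures, so we must test candidate n values and see which one matches to that precision.

Candidate energies:
  n = 12:  E = -13.6057/12² = -0.09448 eV
  n = 13:  E = -13.6057/13² = -0.08051 eV
  n = 14:  E = -13.6057/14² = -0.06942 eV  ← matches
  n = 15:  E = -13.6057/15² = -0.06047 eV
  n = 16:  E = -13.6057/16² = -0.05315 eV

Checking against the measurement of -0.069 eV (2 sig figs), only n = 14 agrees:
E_14 = -0.06942 eV, which rounds to -0.069 eV ✓

Therefore n = 14.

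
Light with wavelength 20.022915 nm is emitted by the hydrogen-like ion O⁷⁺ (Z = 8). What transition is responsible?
n = 5 → n = 3

First, find the photon energy from the wavelength (hc = 1239.84 eV·nm):
E = hc/λ = 1239.84 eV·nm / 20.022915 nm = 61.921054 eV

The energy levels of O⁷⁺ satisfy E_n = -13.6057 × 8² / n² eV, so an emission n_i → n_f releases
ΔE = 13.6057 × 8² × (1/n_f² − 1/n_i²) eV.

Setting ΔE equal to the photon energy:
1/n_f² − 1/n_i² = 61.921054 / (13.6057 × 8²) = 0.071111113

Since 1/n_i² must be positive, we need 1/n_f² > 0.071111113, i.e. n_f ≤ 3. For each allowed n_f, solve n_i = (1/n_f² − 0.071111113)^(−1/2) and check whether it is a whole number:
  n_f = 1: 1/n_i² = 1.000000000 − 0.071111113 = 0.928888887 → n_i = 1.038  (not an integer) ✗
  n_f = 2: 1/n_i² = 0.250000000 − 0.071111113 = 0.178888887 → n_i = 2.364  (not an integer) ✗
  n_f = 3: 1/n_i² = 0.111111111 − 0.071111113 = 0.039999998 → n_i = 5.000  → integer, n_i = 5 ✓

Only n_f = 3 gives an integer upper level, n_i = 5.

The transition is from n = 5 to n = 3 (emission).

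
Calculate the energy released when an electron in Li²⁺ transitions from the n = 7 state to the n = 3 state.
11.1067 eV

The energy levels are E_n = -13.6057 Z² eV / n².

Energy at n = 7: E_7 = -13.6057 × 3² / 7² = -2.4990061 eV
Energy at n = 3: E_3 = -13.6057 × 3² / 3² = -13.6057000 eV

For emission (electron falling to lower state), the photon energy is:
E_photon = E_7 - E_3 = |-2.4990061 - (-13.6057000)|
E_photon = 11.1067 eV

This energy is carried away by the emitted photon.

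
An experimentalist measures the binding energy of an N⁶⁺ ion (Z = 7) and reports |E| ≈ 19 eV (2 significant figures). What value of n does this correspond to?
n = 6

The exact energy levels follow E_n = -13.6057 Z² / n² eV with Z = 7.

The measured value (-19 eV) is reported to only 2 significant figures, so we must test candidate n values and see which one matches to that precision.

Candidate energies:
  n = 4:  E = -13.6057 × 7² / 4² = -41.66746 eV
  n = 5:  E = -13.6057 × 7² / 5² = -26.66717 eV
  n = 6:  E = -13.6057 × 7² / 6² = -18.51887 eV  ← matches
  n = 7:  E = -13.6057 × 7² / 7² = -13.60570 eV
  n = 8:  E = -13.6057 × 7² / 8² = -10.41686 eV

Checking against the measurement of -19 eV (2 sig figs), only n = 6 agrees:
E_6 = -18.51887 eV, which rounds to -19 eV ✓

Therefore n = 6.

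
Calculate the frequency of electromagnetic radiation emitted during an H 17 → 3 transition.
3.54e+14 Hz

First, find the transition energy:
E_17 = -13.6057 / 17² = -0.04708 eV
E_3 = -13.6057 / 3² = -1.51174 eV
|ΔE| = |E_3 - E_17| = 1.46466 eV

Convert to Joules: E = 1.46466 eV × (1.602177 × 10⁻¹⁹ J/eV) = 2.3466e-19 J

Using E = hf:
f = E/h = 2.3466e-19 J / (6.62607 × 10⁻³⁴ J·s)
f = 3.54e+14 Hz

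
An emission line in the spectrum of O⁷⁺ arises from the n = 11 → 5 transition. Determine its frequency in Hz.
6.68192e+15 Hz

First, find the transition energy:
E_11 = -13.6057 × 8² / 11² = -7.1964033 eV
E_5 = -13.6057 × 8² / 5² = -34.8305920 eV
|ΔE| = |E_5 - E_11| = 27.6341887 eV

Convert to Joules: E = 27.6341887 eV × (1.602177 × 10⁻¹⁹ J/eV) = 4.4274862e-18 J

Using E = hf:
f = E/h = 4.4274862e-18 J / (6.62607 × 10⁻³⁴ J·s)
f = 6.68192e+15 Hz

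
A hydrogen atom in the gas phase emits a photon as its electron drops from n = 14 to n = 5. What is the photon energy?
0.47 eV

The energy levels are E_n = -13.6057 eV / n².

Energy at n = 14: E_14 = -13.6057 / 14² = -0.06942 eV
Energy at n = 5: E_5 = -13.6057 / 5² = -0.54423 eV

For emission (electron falling to lower state), the photon energy is:
E_photon = E_14 - E_5 = |-0.06942 - (-0.54423)|
E_photon = 0.47 eV

This energy is carried away by the emitted photon.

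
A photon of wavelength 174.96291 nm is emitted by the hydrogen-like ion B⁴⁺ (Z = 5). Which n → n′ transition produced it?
n = 12 → n = 6

First, find the photon energy from the wavelength (hc = 1239.84 eV·nm):
E = hc/λ = 1239.84 eV·nm / 174.96291 nm = 7.0863019 eV

The energy levels of B⁴⁺ satisfy E_n = -13.6057 × 5² / n² eV, so an emission n_i → n_f releases
ΔE = 13.6057 × 5² × (1/n_f² − 1/n_i²) eV.

Setting ΔE equal to the photon energy:
1/n_f² − 1/n_i² = 7.0863019 / (13.6057 × 5²) = 0.020833333

Since 1/n_i² must be positive, we need 1/n_f² > 0.020833333, i.e. n_f ≤ 6. For each allowed n_f, solve n_i = (1/n_f² − 0.020833333)^(−1/2) and check whether it is a whole number:
  n_f = 1: 1/n_i² = 1.000000000 − 0.020833333 = 0.979166667 → n_i = 1.011  (not an integer) ✗
  n_f = 2: 1/n_i² = 0.250000000 − 0.020833333 = 0.229166667 → n_i = 2.089  (not an integer) ✗
  n_f = 3: 1/n_i² = 0.111111111 − 0.020833333 = 0.090277778 → n_i = 3.328  (not an integer) ✗
  n_f = 4: 1/n_i² = 0.062500000 − 0.020833333 = 0.041666667 → n_i = 4.899  (not an integer) ✗
  n_f = 5: 1/n_i² = 0.040000000 − 0.020833333 = 0.019166667 → n_i = 7.223  (not an integer) ✗
  n_f = 6: 1/n_i² = 0.027777778 − 0.020833333 = 0.006944445 → n_i = 12.000  → integer, n_i = 12 ✓

Only n_f = 6 gives an integer upper level, n_i = 12.

The transition is from n = 12 to n = 6 (emission).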